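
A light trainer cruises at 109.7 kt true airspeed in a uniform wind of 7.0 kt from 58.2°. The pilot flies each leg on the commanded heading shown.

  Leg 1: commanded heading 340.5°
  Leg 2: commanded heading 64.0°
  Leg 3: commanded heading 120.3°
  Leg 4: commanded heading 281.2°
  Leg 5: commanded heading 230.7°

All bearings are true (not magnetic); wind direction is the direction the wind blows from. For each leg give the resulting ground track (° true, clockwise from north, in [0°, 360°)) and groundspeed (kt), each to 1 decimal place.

Leg 1: track=336.9°, groundspeed=108.4 kt
Leg 2: track=64.4°, groundspeed=102.7 kt
Leg 3: track=123.6°, groundspeed=106.6 kt
Leg 4: track=278.8°, groundspeed=114.9 kt
Leg 5: track=231.1°, groundspeed=116.6 kt

Leg 1: heading 340.5°; drift -3.6° → track 336.9°, groundspeed 108.4 kt
Leg 2: heading 64.0°; drift +0.4° → track 64.4°, groundspeed 102.7 kt
Leg 3: heading 120.3°; drift +3.3° → track 123.6°, groundspeed 106.6 kt
Leg 4: heading 281.2°; drift -2.4° → track 278.8°, groundspeed 114.9 kt
Leg 5: heading 230.7°; drift +0.4° → track 231.1°, groundspeed 116.6 kt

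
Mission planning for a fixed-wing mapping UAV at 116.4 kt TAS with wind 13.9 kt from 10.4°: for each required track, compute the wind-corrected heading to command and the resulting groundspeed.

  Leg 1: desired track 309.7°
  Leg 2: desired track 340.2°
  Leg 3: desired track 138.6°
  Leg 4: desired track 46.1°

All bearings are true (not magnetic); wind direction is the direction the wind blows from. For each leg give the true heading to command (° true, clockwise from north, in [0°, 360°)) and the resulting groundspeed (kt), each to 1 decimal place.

Leg 1: heading=315.7°, groundspeed=109.0 kt
Leg 2: heading=343.6°, groundspeed=104.2 kt
Leg 3: heading=133.2°, groundspeed=124.5 kt
Leg 4: heading=42.1°, groundspeed=104.8 kt

Leg 1: desired track 309.7°; wind correction +6.0° → command heading 315.7°, groundspeed 109.0 kt
Leg 2: desired track 340.2°; wind correction +3.4° → command heading 343.6°, groundspeed 104.2 kt
Leg 3: desired track 138.6°; wind correction -5.4° → command heading 133.2°, groundspeed 124.5 kt
Leg 4: desired track 46.1°; wind correction -4.0° → command heading 42.1°, groundspeed 104.8 kt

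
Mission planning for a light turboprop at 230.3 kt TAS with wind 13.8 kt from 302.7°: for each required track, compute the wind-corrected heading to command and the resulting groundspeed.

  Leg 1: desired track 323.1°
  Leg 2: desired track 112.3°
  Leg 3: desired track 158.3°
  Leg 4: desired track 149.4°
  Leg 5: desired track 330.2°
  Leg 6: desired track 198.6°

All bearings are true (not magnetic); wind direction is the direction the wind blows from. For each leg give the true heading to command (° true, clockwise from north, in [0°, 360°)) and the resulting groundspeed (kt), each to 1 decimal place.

Leg 1: desired track 323.1°; wind correction -1.2° → command heading 321.9°, groundspeed 217.3 kt
Leg 2: desired track 112.3°; wind correction -0.6° → command heading 111.7°, groundspeed 243.9 kt
Leg 3: desired track 158.3°; wind correction +2.0° → command heading 160.3°, groundspeed 241.4 kt
Leg 4: desired track 149.4°; wind correction +1.5° → command heading 150.9°, groundspeed 242.5 kt
Leg 5: desired track 330.2°; wind correction -1.6° → command heading 328.6°, groundspeed 218.0 kt
Leg 6: desired track 198.6°; wind correction +3.3° → command heading 201.9°, groundspeed 233.3 kt

Leg 1: heading=321.9°, groundspeed=217.3 kt
Leg 2: heading=111.7°, groundspeed=243.9 kt
Leg 3: heading=160.3°, groundspeed=241.4 kt
Leg 4: heading=150.9°, groundspeed=242.5 kt
Leg 5: heading=328.6°, groundspeed=218.0 kt
Leg 6: heading=201.9°, groundspeed=233.3 kt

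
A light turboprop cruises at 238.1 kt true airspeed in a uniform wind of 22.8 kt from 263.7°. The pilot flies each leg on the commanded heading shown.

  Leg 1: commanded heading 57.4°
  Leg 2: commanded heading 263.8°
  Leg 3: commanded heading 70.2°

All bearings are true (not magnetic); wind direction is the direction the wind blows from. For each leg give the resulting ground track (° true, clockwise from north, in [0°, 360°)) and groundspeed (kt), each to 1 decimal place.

Leg 1: heading 57.4°; drift +2.2° → track 59.6°, groundspeed 258.7 kt
Leg 2: heading 263.8°; drift +0.0° → track 263.8°, groundspeed 215.3 kt
Leg 3: heading 70.2°; drift +1.2° → track 71.4°, groundspeed 260.3 kt

Leg 1: track=59.6°, groundspeed=258.7 kt
Leg 2: track=263.8°, groundspeed=215.3 kt
Leg 3: track=71.4°, groundspeed=260.3 kt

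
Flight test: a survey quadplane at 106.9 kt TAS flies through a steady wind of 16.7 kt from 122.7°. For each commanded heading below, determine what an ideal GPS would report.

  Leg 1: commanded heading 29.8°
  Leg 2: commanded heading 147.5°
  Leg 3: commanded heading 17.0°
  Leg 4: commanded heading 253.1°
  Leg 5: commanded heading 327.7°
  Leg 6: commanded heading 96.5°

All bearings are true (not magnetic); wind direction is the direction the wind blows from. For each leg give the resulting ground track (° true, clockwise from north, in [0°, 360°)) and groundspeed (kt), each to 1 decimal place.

Leg 1: heading 29.8°; drift -8.8° → track 21.0°, groundspeed 109.0 kt
Leg 2: heading 147.5°; drift +4.4° → track 151.9°, groundspeed 92.0 kt
Leg 3: heading 17.0°; drift -8.2° → track 8.8°, groundspeed 112.6 kt
Leg 4: heading 253.1°; drift +6.2° → track 259.3°, groundspeed 118.4 kt
Leg 5: heading 327.7°; drift -3.3° → track 324.4°, groundspeed 122.2 kt
Leg 6: heading 96.5°; drift -4.6° → track 91.9°, groundspeed 92.2 kt

Leg 1: track=21.0°, groundspeed=109.0 kt
Leg 2: track=151.9°, groundspeed=92.0 kt
Leg 3: track=8.8°, groundspeed=112.6 kt
Leg 4: track=259.3°, groundspeed=118.4 kt
Leg 5: track=324.4°, groundspeed=122.2 kt
Leg 6: track=91.9°, groundspeed=92.2 kt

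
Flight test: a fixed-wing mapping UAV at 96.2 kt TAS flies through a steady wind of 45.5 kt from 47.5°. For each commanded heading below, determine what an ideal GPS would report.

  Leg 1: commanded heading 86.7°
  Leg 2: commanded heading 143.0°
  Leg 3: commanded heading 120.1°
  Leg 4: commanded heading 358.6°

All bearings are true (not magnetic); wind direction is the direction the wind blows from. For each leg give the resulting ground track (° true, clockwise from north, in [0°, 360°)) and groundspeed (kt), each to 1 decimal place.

Leg 1: heading 86.7°; drift +25.3° → track 112.0°, groundspeed 67.4 kt
Leg 2: heading 143.0°; drift +24.2° → track 167.2°, groundspeed 110.3 kt
Leg 3: heading 120.1°; drift +27.7° → track 147.8°, groundspeed 93.3 kt
Leg 4: heading 358.6°; drift -27.3° → track 331.3°, groundspeed 74.6 kt

Leg 1: track=112.0°, groundspeed=67.4 kt
Leg 2: track=167.2°, groundspeed=110.3 kt
Leg 3: track=147.8°, groundspeed=93.3 kt
Leg 4: track=331.3°, groundspeed=74.6 kt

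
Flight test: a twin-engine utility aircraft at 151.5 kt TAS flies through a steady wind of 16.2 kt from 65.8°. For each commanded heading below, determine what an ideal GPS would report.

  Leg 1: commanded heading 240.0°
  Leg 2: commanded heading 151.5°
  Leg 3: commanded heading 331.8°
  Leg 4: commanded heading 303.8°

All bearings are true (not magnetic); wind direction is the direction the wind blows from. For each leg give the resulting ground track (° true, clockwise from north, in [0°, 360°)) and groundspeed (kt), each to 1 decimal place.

Leg 1: heading 240.0°; drift +0.6° → track 240.6°, groundspeed 167.6 kt
Leg 2: heading 151.5°; drift +6.1° → track 157.6°, groundspeed 151.2 kt
Leg 3: heading 331.8°; drift -6.0° → track 325.8°, groundspeed 153.5 kt
Leg 4: heading 303.8°; drift -4.9° → track 298.9°, groundspeed 160.7 kt

Leg 1: track=240.6°, groundspeed=167.6 kt
Leg 2: track=157.6°, groundspeed=151.2 kt
Leg 3: track=325.8°, groundspeed=153.5 kt
Leg 4: track=298.9°, groundspeed=160.7 kt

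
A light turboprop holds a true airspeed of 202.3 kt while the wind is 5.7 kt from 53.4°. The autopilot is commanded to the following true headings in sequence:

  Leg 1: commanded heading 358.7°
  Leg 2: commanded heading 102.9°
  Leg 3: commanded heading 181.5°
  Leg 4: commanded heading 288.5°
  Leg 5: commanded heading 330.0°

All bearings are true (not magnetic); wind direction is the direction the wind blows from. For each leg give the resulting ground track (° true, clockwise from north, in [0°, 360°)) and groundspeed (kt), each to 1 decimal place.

Leg 1: heading 358.7°; drift -1.3° → track 357.4°, groundspeed 199.1 kt
Leg 2: heading 102.9°; drift +1.3° → track 104.2°, groundspeed 198.6 kt
Leg 3: heading 181.5°; drift +1.2° → track 182.7°, groundspeed 205.9 kt
Leg 4: heading 288.5°; drift -1.3° → track 287.2°, groundspeed 205.6 kt
Leg 5: heading 330.0°; drift -1.6° → track 328.4°, groundspeed 201.7 kt

Leg 1: track=357.4°, groundspeed=199.1 kt
Leg 2: track=104.2°, groundspeed=198.6 kt
Leg 3: track=182.7°, groundspeed=205.9 kt
Leg 4: track=287.2°, groundspeed=205.6 kt
Leg 5: track=328.4°, groundspeed=201.7 kt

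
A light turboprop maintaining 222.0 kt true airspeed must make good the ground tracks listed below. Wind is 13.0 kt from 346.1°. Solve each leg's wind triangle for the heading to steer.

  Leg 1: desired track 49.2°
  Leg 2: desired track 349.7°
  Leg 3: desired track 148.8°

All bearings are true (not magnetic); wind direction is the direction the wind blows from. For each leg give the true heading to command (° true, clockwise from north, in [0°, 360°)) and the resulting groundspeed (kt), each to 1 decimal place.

Leg 1: desired track 49.2°; wind correction -3.0° → command heading 46.2°, groundspeed 215.8 kt
Leg 2: desired track 349.7°; wind correction -0.2° → command heading 349.5°, groundspeed 209.0 kt
Leg 3: desired track 148.8°; wind correction -1.0° → command heading 147.8°, groundspeed 234.4 kt

Leg 1: heading=46.2°, groundspeed=215.8 kt
Leg 2: heading=349.5°, groundspeed=209.0 kt
Leg 3: heading=147.8°, groundspeed=234.4 kt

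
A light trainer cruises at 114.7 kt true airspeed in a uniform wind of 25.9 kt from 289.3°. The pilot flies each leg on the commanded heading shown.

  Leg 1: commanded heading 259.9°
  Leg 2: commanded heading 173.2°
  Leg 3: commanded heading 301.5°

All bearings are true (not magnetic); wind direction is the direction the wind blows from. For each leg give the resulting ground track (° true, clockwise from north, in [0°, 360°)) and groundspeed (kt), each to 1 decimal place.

Leg 1: heading 259.9°; drift -7.9° → track 252.0°, groundspeed 93.0 kt
Leg 2: heading 173.2°; drift -10.5° → track 162.7°, groundspeed 128.2 kt
Leg 3: heading 301.5°; drift +3.5° → track 305.0°, groundspeed 89.6 kt

Leg 1: track=252.0°, groundspeed=93.0 kt
Leg 2: track=162.7°, groundspeed=128.2 kt
Leg 3: track=305.0°, groundspeed=89.6 kt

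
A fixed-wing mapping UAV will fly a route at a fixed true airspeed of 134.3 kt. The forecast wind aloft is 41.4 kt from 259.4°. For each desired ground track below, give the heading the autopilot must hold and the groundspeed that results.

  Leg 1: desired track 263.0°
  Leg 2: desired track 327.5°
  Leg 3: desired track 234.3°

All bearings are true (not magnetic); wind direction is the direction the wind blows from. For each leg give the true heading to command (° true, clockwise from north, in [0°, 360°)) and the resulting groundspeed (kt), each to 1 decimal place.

Leg 1: desired track 263.0°; wind correction -1.1° → command heading 261.9°, groundspeed 93.0 kt
Leg 2: desired track 327.5°; wind correction -16.6° → command heading 310.9°, groundspeed 113.2 kt
Leg 3: desired track 234.3°; wind correction +7.5° → command heading 241.8°, groundspeed 95.7 kt

Leg 1: heading=261.9°, groundspeed=93.0 kt
Leg 2: heading=310.9°, groundspeed=113.2 kt
Leg 3: heading=241.8°, groundspeed=95.7 kt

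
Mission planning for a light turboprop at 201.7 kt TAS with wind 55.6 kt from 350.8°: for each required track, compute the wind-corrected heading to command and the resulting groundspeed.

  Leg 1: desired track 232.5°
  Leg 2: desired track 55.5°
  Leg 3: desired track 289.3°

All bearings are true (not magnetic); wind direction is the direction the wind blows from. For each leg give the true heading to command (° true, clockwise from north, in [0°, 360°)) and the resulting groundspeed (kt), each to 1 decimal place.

Leg 1: heading=246.5°, groundspeed=222.0 kt
Leg 2: heading=41.1°, groundspeed=171.6 kt
Leg 3: heading=303.3°, groundspeed=169.2 kt

Leg 1: desired track 232.5°; wind correction +14.0° → command heading 246.5°, groundspeed 222.0 kt
Leg 2: desired track 55.5°; wind correction -14.4° → command heading 41.1°, groundspeed 171.6 kt
Leg 3: desired track 289.3°; wind correction +14.0° → command heading 303.3°, groundspeed 169.2 kt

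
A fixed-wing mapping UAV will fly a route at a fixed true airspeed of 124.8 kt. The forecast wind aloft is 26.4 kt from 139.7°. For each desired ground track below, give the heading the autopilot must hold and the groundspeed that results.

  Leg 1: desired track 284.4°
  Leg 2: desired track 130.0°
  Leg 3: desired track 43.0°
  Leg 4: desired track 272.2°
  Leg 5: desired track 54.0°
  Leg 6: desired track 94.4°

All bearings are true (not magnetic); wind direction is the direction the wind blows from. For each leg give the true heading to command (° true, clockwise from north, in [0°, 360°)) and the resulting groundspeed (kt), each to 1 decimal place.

Leg 1: desired track 284.4°; wind correction -7.0° → command heading 277.4°, groundspeed 145.4 kt
Leg 2: desired track 130.0°; wind correction +2.0° → command heading 132.0°, groundspeed 98.7 kt
Leg 3: desired track 43.0°; wind correction +12.1° → command heading 55.1°, groundspeed 125.1 kt
Leg 4: desired track 272.2°; wind correction -9.0° → command heading 263.2°, groundspeed 141.1 kt
Leg 5: desired track 54.0°; wind correction +12.2° → command heading 66.2°, groundspeed 120.0 kt
Leg 6: desired track 94.4°; wind correction +8.6° → command heading 103.0°, groundspeed 104.8 kt

Leg 1: heading=277.4°, groundspeed=145.4 kt
Leg 2: heading=132.0°, groundspeed=98.7 kt
Leg 3: heading=55.1°, groundspeed=125.1 kt
Leg 4: heading=263.2°, groundspeed=141.1 kt
Leg 5: heading=66.2°, groundspeed=120.0 kt
Leg 6: heading=103.0°, groundspeed=104.8 kt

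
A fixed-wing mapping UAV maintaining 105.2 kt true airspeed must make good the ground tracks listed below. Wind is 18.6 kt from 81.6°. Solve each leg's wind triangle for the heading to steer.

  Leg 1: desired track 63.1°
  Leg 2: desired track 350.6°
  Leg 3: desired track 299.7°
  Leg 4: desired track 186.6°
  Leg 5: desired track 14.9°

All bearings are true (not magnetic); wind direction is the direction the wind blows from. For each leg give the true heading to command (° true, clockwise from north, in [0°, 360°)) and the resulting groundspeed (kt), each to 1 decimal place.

Leg 1: desired track 63.1°; wind correction +3.2° → command heading 66.3°, groundspeed 87.4 kt
Leg 2: desired track 350.6°; wind correction +10.2° → command heading 0.8°, groundspeed 103.9 kt
Leg 3: desired track 299.7°; wind correction +6.3° → command heading 306.0°, groundspeed 119.2 kt
Leg 4: desired track 186.6°; wind correction -9.8° → command heading 176.8°, groundspeed 108.5 kt
Leg 5: desired track 14.9°; wind correction +9.3° → command heading 24.2°, groundspeed 96.4 kt

Leg 1: heading=66.3°, groundspeed=87.4 kt
Leg 2: heading=0.8°, groundspeed=103.9 kt
Leg 3: heading=306.0°, groundspeed=119.2 kt
Leg 4: heading=176.8°, groundspeed=108.5 kt
Leg 5: heading=24.2°, groundspeed=96.4 kt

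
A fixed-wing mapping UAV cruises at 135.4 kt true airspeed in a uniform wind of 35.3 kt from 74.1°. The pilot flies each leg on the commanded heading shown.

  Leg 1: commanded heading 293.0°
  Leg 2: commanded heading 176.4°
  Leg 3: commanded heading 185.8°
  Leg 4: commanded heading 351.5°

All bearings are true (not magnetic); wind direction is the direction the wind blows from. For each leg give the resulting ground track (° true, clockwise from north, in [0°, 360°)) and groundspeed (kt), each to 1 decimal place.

Leg 1: heading 293.0°; drift -7.8° → track 285.2°, groundspeed 164.4 kt
Leg 2: heading 176.4°; drift +13.6° → track 190.0°, groundspeed 147.0 kt
Leg 3: heading 185.8°; drift +12.5° → track 198.3°, groundspeed 152.0 kt
Leg 4: heading 351.5°; drift -15.0° → track 336.5°, groundspeed 135.5 kt

Leg 1: track=285.2°, groundspeed=164.4 kt
Leg 2: track=190.0°, groundspeed=147.0 kt
Leg 3: track=198.3°, groundspeed=152.0 kt
Leg 4: track=336.5°, groundspeed=135.5 kt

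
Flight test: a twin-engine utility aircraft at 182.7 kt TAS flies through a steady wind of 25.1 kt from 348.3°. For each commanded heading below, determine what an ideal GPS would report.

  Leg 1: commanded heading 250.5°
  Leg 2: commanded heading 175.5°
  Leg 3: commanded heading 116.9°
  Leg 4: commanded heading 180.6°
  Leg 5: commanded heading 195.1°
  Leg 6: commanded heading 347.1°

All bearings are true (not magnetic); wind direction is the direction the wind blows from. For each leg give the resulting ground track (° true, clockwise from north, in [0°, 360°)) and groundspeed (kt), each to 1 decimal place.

Leg 1: heading 250.5°; drift -7.6° → track 242.9°, groundspeed 187.8 kt
Leg 2: heading 175.5°; drift -0.9° → track 174.6°, groundspeed 207.6 kt
Leg 3: heading 116.9°; drift +5.6° → track 122.5°, groundspeed 199.3 kt
Leg 4: heading 180.6°; drift -1.5° → track 179.1°, groundspeed 207.3 kt
Leg 5: heading 195.1°; drift -3.2° → track 191.9°, groundspeed 205.4 kt
Leg 6: heading 347.1°; drift -0.2° → track 346.9°, groundspeed 157.6 kt

Leg 1: track=242.9°, groundspeed=187.8 kt
Leg 2: track=174.6°, groundspeed=207.6 kt
Leg 3: track=122.5°, groundspeed=199.3 kt
Leg 4: track=179.1°, groundspeed=207.3 kt
Leg 5: track=191.9°, groundspeed=205.4 kt
Leg 6: track=346.9°, groundspeed=157.6 kt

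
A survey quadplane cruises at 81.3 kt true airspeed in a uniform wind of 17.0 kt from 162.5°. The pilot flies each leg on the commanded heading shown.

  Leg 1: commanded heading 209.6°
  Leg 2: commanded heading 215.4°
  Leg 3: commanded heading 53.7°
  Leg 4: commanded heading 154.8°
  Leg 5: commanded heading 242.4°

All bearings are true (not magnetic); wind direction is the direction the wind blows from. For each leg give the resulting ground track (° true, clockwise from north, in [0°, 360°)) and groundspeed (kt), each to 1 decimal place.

Leg 1: track=219.7°, groundspeed=70.8 kt
Leg 2: track=226.2°, groundspeed=72.3 kt
Leg 3: track=43.2°, groundspeed=88.3 kt
Leg 4: track=152.8°, groundspeed=64.5 kt
Leg 5: track=254.5°, groundspeed=80.1 kt

Leg 1: heading 209.6°; drift +10.1° → track 219.7°, groundspeed 70.8 kt
Leg 2: heading 215.4°; drift +10.8° → track 226.2°, groundspeed 72.3 kt
Leg 3: heading 53.7°; drift -10.5° → track 43.2°, groundspeed 88.3 kt
Leg 4: heading 154.8°; drift -2.0° → track 152.8°, groundspeed 64.5 kt
Leg 5: heading 242.4°; drift +12.1° → track 254.5°, groundspeed 80.1 kt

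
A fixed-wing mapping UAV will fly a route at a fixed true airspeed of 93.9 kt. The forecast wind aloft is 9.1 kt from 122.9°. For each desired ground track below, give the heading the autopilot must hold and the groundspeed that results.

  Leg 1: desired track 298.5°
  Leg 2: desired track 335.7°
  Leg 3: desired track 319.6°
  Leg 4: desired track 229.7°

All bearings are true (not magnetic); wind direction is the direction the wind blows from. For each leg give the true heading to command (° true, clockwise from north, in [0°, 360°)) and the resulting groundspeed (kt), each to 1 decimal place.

Leg 1: desired track 298.5°; wind correction -0.4° → command heading 298.1°, groundspeed 103.0 kt
Leg 2: desired track 335.7°; wind correction +3.0° → command heading 338.7°, groundspeed 101.4 kt
Leg 3: desired track 319.6°; wind correction +1.6° → command heading 321.2°, groundspeed 102.6 kt
Leg 4: desired track 229.7°; wind correction -5.3° → command heading 224.4°, groundspeed 96.1 kt

Leg 1: heading=298.1°, groundspeed=103.0 kt
Leg 2: heading=338.7°, groundspeed=101.4 kt
Leg 3: heading=321.2°, groundspeed=102.6 kt
Leg 4: heading=224.4°, groundspeed=96.1 kt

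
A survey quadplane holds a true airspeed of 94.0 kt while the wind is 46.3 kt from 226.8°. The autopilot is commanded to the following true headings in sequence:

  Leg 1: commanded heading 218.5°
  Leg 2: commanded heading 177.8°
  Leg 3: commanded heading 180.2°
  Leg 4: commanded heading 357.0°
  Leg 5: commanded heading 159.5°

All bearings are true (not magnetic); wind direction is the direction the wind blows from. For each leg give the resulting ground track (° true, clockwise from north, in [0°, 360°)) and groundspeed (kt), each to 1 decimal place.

Leg 1: heading 218.5°; drift -7.9° → track 210.6°, groundspeed 48.6 kt
Leg 2: heading 177.8°; drift -28.8° → track 149.0°, groundspeed 72.6 kt
Leg 3: heading 180.2°; drift -28.4° → track 151.8°, groundspeed 70.7 kt
Leg 4: heading 357.0°; drift +15.9° → track 12.9°, groundspeed 128.8 kt
Leg 5: heading 159.5°; drift -29.3° → track 130.2°, groundspeed 87.3 kt

Leg 1: track=210.6°, groundspeed=48.6 kt
Leg 2: track=149.0°, groundspeed=72.6 kt
Leg 3: track=151.8°, groundspeed=70.7 kt
Leg 4: track=12.9°, groundspeed=128.8 kt
Leg 5: track=130.2°, groundspeed=87.3 kt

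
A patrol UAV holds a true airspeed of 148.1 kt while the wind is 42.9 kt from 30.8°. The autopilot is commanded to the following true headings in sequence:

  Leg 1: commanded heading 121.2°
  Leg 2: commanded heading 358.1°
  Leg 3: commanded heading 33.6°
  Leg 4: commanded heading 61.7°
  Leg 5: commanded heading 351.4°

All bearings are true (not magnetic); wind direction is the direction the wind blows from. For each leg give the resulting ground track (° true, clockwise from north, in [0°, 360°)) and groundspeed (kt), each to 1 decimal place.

Leg 1: track=137.3°, groundspeed=154.5 kt
Leg 2: track=346.4°, groundspeed=114.4 kt
Leg 3: track=34.7°, groundspeed=105.3 kt
Leg 4: track=72.9°, groundspeed=113.4 kt
Leg 5: track=338.1°, groundspeed=118.1 kt

Leg 1: heading 121.2°; drift +16.1° → track 137.3°, groundspeed 154.5 kt
Leg 2: heading 358.1°; drift -11.7° → track 346.4°, groundspeed 114.4 kt
Leg 3: heading 33.6°; drift +1.1° → track 34.7°, groundspeed 105.3 kt
Leg 4: heading 61.7°; drift +11.2° → track 72.9°, groundspeed 113.4 kt
Leg 5: heading 351.4°; drift -13.3° → track 338.1°, groundspeed 118.1 kt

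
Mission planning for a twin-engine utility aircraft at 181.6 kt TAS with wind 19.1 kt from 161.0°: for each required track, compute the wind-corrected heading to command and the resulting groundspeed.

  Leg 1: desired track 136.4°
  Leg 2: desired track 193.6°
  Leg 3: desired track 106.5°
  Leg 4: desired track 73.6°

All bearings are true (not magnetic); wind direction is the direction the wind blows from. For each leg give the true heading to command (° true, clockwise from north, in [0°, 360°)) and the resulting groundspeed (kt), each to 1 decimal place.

Leg 1: desired track 136.4°; wind correction +2.5° → command heading 138.9°, groundspeed 164.1 kt
Leg 2: desired track 193.6°; wind correction -3.2° → command heading 190.4°, groundspeed 165.2 kt
Leg 3: desired track 106.5°; wind correction +4.9° → command heading 111.4°, groundspeed 169.8 kt
Leg 4: desired track 73.6°; wind correction +6.0° → command heading 79.6°, groundspeed 179.7 kt

Leg 1: heading=138.9°, groundspeed=164.1 kt
Leg 2: heading=190.4°, groundspeed=165.2 kt
Leg 3: heading=111.4°, groundspeed=169.8 kt
Leg 4: heading=79.6°, groundspeed=179.7 kt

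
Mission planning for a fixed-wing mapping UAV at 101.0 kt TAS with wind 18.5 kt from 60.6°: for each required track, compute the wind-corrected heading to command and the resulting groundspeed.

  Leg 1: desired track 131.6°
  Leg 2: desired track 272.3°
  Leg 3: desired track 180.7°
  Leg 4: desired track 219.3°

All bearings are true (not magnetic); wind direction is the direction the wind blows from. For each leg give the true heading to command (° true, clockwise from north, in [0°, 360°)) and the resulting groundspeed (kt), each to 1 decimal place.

Leg 1: desired track 131.6°; wind correction -10.0° → command heading 121.6°, groundspeed 93.5 kt
Leg 2: desired track 272.3°; wind correction +5.5° → command heading 277.8°, groundspeed 116.3 kt
Leg 3: desired track 180.7°; wind correction -9.1° → command heading 171.6°, groundspeed 109.0 kt
Leg 4: desired track 219.3°; wind correction -3.8° → command heading 215.5°, groundspeed 118.0 kt

Leg 1: heading=121.6°, groundspeed=93.5 kt
Leg 2: heading=277.8°, groundspeed=116.3 kt
Leg 3: heading=171.6°, groundspeed=109.0 kt
Leg 4: heading=215.5°, groundspeed=118.0 kt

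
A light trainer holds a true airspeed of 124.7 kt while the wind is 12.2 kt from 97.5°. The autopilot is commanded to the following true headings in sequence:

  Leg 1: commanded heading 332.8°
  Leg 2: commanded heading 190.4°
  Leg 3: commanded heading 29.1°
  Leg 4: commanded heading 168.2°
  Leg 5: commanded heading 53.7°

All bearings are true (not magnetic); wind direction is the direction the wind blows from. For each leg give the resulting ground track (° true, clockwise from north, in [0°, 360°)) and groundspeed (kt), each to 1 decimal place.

Leg 1: heading 332.8°; drift -4.4° → track 328.4°, groundspeed 132.0 kt
Leg 2: heading 190.4°; drift +5.6° → track 196.0°, groundspeed 125.9 kt
Leg 3: heading 29.1°; drift -5.4° → track 23.7°, groundspeed 120.7 kt
Leg 4: heading 168.2°; drift +5.5° → track 173.7°, groundspeed 121.2 kt
Leg 5: heading 53.7°; drift -4.2° → track 49.5°, groundspeed 116.2 kt

Leg 1: track=328.4°, groundspeed=132.0 kt
Leg 2: track=196.0°, groundspeed=125.9 kt
Leg 3: track=23.7°, groundspeed=120.7 kt
Leg 4: track=173.7°, groundspeed=121.2 kt
Leg 5: track=49.5°, groundspeed=116.2 kt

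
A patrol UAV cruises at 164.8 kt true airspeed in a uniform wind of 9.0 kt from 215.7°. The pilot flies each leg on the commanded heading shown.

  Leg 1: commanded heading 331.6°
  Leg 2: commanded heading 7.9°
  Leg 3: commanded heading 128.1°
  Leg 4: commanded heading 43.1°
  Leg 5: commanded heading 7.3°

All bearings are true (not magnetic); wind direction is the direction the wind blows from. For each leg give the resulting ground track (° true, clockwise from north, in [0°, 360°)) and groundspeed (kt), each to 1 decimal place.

Leg 1: track=334.3°, groundspeed=168.9 kt
Leg 2: track=9.3°, groundspeed=172.8 kt
Leg 3: track=125.0°, groundspeed=164.7 kt
Leg 4: track=42.7°, groundspeed=173.7 kt
Leg 5: track=8.7°, groundspeed=172.8 kt

Leg 1: heading 331.6°; drift +2.7° → track 334.3°, groundspeed 168.9 kt
Leg 2: heading 7.9°; drift +1.4° → track 9.3°, groundspeed 172.8 kt
Leg 3: heading 128.1°; drift -3.1° → track 125.0°, groundspeed 164.7 kt
Leg 4: heading 43.1°; drift -0.4° → track 42.7°, groundspeed 173.7 kt
Leg 5: heading 7.3°; drift +1.4° → track 8.7°, groundspeed 172.8 kt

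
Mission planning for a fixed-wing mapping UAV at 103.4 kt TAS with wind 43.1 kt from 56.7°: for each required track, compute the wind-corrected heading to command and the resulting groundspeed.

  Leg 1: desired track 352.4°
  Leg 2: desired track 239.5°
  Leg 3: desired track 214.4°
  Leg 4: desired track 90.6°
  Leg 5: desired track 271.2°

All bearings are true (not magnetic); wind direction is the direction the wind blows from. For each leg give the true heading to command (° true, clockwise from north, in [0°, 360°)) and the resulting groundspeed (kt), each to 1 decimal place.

Leg 1: heading=14.5°, groundspeed=77.1 kt
Leg 2: heading=240.7°, groundspeed=146.4 kt
Leg 3: heading=205.3°, groundspeed=142.0 kt
Leg 4: heading=77.2°, groundspeed=64.8 kt
Leg 5: heading=284.9°, groundspeed=136.0 kt

Leg 1: desired track 352.4°; wind correction +22.1° → command heading 14.5°, groundspeed 77.1 kt
Leg 2: desired track 239.5°; wind correction +1.2° → command heading 240.7°, groundspeed 146.4 kt
Leg 3: desired track 214.4°; wind correction -9.1° → command heading 205.3°, groundspeed 142.0 kt
Leg 4: desired track 90.6°; wind correction -13.4° → command heading 77.2°, groundspeed 64.8 kt
Leg 5: desired track 271.2°; wind correction +13.7° → command heading 284.9°, groundspeed 136.0 kt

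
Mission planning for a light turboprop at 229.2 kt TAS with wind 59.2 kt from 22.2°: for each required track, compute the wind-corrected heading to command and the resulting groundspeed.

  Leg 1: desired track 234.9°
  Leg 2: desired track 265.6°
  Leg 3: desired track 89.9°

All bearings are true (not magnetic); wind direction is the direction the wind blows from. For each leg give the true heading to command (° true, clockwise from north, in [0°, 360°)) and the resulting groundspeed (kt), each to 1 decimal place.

Leg 1: heading=242.9°, groundspeed=276.8 kt
Leg 2: heading=279.0°, groundspeed=249.5 kt
Leg 3: heading=76.1°, groundspeed=200.1 kt

Leg 1: desired track 234.9°; wind correction +8.0° → command heading 242.9°, groundspeed 276.8 kt
Leg 2: desired track 265.6°; wind correction +13.4° → command heading 279.0°, groundspeed 249.5 kt
Leg 3: desired track 89.9°; wind correction -13.8° → command heading 76.1°, groundspeed 200.1 kt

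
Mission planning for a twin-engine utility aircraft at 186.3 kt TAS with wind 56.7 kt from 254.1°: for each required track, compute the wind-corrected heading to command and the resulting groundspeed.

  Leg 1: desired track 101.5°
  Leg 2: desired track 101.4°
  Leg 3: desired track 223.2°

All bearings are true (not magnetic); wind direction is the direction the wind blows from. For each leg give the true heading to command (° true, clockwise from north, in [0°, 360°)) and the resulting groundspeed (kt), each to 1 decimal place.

Leg 1: heading=109.6°, groundspeed=234.8 kt
Leg 2: heading=109.4°, groundspeed=234.9 kt
Leg 3: heading=232.2°, groundspeed=135.4 kt

Leg 1: desired track 101.5°; wind correction +8.1° → command heading 109.6°, groundspeed 234.8 kt
Leg 2: desired track 101.4°; wind correction +8.0° → command heading 109.4°, groundspeed 234.9 kt
Leg 3: desired track 223.2°; wind correction +9.0° → command heading 232.2°, groundspeed 135.4 kt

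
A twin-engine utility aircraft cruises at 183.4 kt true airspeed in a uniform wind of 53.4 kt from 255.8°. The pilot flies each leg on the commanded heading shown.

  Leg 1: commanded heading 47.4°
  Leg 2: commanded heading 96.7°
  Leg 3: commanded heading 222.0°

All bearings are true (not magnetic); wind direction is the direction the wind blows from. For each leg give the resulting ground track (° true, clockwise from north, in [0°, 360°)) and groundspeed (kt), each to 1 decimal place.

Leg 1: track=53.7°, groundspeed=231.8 kt
Leg 2: track=92.0°, groundspeed=234.1 kt
Leg 3: track=209.9°, groundspeed=142.2 kt

Leg 1: heading 47.4°; drift +6.3° → track 53.7°, groundspeed 231.8 kt
Leg 2: heading 96.7°; drift -4.7° → track 92.0°, groundspeed 234.1 kt
Leg 3: heading 222.0°; drift -12.1° → track 209.9°, groundspeed 142.2 kt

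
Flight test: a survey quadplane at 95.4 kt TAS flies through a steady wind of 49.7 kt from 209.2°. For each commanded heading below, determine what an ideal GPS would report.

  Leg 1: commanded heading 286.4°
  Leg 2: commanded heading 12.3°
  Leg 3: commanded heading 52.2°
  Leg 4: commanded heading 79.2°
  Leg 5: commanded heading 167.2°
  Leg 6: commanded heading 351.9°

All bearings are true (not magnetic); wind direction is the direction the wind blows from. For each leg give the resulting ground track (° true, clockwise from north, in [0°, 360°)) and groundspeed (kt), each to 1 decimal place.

Leg 1: track=316.3°, groundspeed=97.3 kt
Leg 2: track=18.1°, groundspeed=143.7 kt
Leg 3: track=44.4°, groundspeed=142.5 kt
Leg 4: track=62.6°, groundspeed=132.9 kt
Leg 5: track=137.6°, groundspeed=67.3 kt
Leg 6: track=4.5°, groundspeed=138.3 kt

Leg 1: heading 286.4°; drift +29.9° → track 316.3°, groundspeed 97.3 kt
Leg 2: heading 12.3°; drift +5.8° → track 18.1°, groundspeed 143.7 kt
Leg 3: heading 52.2°; drift -7.8° → track 44.4°, groundspeed 142.5 kt
Leg 4: heading 79.2°; drift -16.6° → track 62.6°, groundspeed 132.9 kt
Leg 5: heading 167.2°; drift -29.6° → track 137.6°, groundspeed 67.3 kt
Leg 6: heading 351.9°; drift +12.6° → track 4.5°, groundspeed 138.3 kt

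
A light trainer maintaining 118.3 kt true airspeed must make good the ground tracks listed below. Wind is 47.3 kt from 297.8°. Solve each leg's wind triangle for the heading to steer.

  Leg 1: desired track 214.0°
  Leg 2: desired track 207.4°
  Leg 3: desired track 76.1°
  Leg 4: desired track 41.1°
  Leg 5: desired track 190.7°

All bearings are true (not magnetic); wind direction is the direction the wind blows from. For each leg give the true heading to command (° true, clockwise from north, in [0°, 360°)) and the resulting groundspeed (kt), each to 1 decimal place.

Leg 1: desired track 214.0°; wind correction +23.4° → command heading 237.4°, groundspeed 103.4 kt
Leg 2: desired track 207.4°; wind correction +23.6° → command heading 231.0°, groundspeed 108.8 kt
Leg 3: desired track 76.1°; wind correction -15.4° → command heading 60.7°, groundspeed 149.4 kt
Leg 4: desired track 41.1°; wind correction -22.9° → command heading 18.2°, groundspeed 119.9 kt
Leg 5: desired track 190.7°; wind correction +22.5° → command heading 213.2°, groundspeed 123.2 kt

Leg 1: heading=237.4°, groundspeed=103.4 kt
Leg 2: heading=231.0°, groundspeed=108.8 kt
Leg 3: heading=60.7°, groundspeed=149.4 kt
Leg 4: heading=18.2°, groundspeed=119.9 kt
Leg 5: heading=213.2°, groundspeed=123.2 kt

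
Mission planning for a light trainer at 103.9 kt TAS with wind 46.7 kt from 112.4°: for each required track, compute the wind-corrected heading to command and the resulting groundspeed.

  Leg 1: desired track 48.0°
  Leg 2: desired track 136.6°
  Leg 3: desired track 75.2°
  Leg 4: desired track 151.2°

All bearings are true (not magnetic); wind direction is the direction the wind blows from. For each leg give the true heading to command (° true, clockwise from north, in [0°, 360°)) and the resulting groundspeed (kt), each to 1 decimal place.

Leg 1: desired track 48.0°; wind correction +23.9° → command heading 71.9°, groundspeed 74.8 kt
Leg 2: desired track 136.6°; wind correction -10.6° → command heading 126.0°, groundspeed 59.5 kt
Leg 3: desired track 75.2°; wind correction +15.8° → command heading 91.0°, groundspeed 62.8 kt
Leg 4: desired track 151.2°; wind correction -16.4° → command heading 134.8°, groundspeed 63.3 kt

Leg 1: heading=71.9°, groundspeed=74.8 kt
Leg 2: heading=126.0°, groundspeed=59.5 kt
Leg 3: heading=91.0°, groundspeed=62.8 kt
Leg 4: heading=134.8°, groundspeed=63.3 kt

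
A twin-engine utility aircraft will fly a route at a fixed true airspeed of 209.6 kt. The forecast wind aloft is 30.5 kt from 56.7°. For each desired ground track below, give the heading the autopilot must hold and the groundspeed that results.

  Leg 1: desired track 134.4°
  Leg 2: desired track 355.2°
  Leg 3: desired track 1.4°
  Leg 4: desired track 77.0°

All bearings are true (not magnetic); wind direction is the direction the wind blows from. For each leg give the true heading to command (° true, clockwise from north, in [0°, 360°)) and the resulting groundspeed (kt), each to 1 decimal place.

Leg 1: heading=126.2°, groundspeed=201.0 kt
Leg 2: heading=2.5°, groundspeed=193.3 kt
Leg 3: heading=8.3°, groundspeed=190.7 kt
Leg 4: heading=74.1°, groundspeed=180.7 kt

Leg 1: desired track 134.4°; wind correction -8.2° → command heading 126.2°, groundspeed 201.0 kt
Leg 2: desired track 355.2°; wind correction +7.3° → command heading 2.5°, groundspeed 193.3 kt
Leg 3: desired track 1.4°; wind correction +6.9° → command heading 8.3°, groundspeed 190.7 kt
Leg 4: desired track 77.0°; wind correction -2.9° → command heading 74.1°, groundspeed 180.7 kt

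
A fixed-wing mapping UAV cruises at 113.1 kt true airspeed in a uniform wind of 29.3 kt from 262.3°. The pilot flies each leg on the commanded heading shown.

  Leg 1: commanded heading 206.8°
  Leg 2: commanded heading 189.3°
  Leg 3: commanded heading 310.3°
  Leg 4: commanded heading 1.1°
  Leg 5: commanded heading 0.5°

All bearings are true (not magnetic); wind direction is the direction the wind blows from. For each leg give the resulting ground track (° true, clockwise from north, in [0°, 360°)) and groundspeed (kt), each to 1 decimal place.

Leg 1: heading 206.8°; drift -14.0° → track 192.8°, groundspeed 99.5 kt
Leg 2: heading 189.3°; drift -15.0° → track 174.3°, groundspeed 108.2 kt
Leg 3: heading 310.3°; drift +13.1° → track 323.4°, groundspeed 96.0 kt
Leg 4: heading 1.1°; drift +13.8° → track 14.9°, groundspeed 121.1 kt
Leg 5: heading 0.5°; drift +13.9° → track 14.4°, groundspeed 120.8 kt

Leg 1: track=192.8°, groundspeed=99.5 kt
Leg 2: track=174.3°, groundspeed=108.2 kt
Leg 3: track=323.4°, groundspeed=96.0 kt
Leg 4: track=14.9°, groundspeed=121.1 kt
Leg 5: track=14.4°, groundspeed=120.8 kt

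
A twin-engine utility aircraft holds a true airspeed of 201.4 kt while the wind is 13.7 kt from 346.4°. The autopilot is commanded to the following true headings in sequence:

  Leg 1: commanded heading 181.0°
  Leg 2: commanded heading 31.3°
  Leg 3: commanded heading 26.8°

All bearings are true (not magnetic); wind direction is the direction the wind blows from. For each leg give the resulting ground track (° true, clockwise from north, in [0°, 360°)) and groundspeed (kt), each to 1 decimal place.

Leg 1: heading 181.0°; drift -0.9° → track 180.1°, groundspeed 214.7 kt
Leg 2: heading 31.3°; drift +2.9° → track 34.2°, groundspeed 191.9 kt
Leg 3: heading 26.8°; drift +2.7° → track 29.5°, groundspeed 191.2 kt

Leg 1: track=180.1°, groundspeed=214.7 kt
Leg 2: track=34.2°, groundspeed=191.9 kt
Leg 3: track=29.5°, groundspeed=191.2 kt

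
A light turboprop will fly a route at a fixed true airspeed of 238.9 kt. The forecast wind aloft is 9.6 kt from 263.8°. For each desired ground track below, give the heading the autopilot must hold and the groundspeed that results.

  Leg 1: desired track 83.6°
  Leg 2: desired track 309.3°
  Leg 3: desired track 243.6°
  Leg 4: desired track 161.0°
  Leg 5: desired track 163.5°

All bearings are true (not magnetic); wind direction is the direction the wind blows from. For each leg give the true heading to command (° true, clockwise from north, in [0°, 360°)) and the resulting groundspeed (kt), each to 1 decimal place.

Leg 1: heading=83.6°, groundspeed=248.5 kt
Leg 2: heading=307.7°, groundspeed=232.1 kt
Leg 3: heading=244.4°, groundspeed=229.9 kt
Leg 4: heading=163.2°, groundspeed=240.8 kt
Leg 5: heading=165.8°, groundspeed=240.4 kt

Leg 1: desired track 83.6°; wind correction +0.0° → command heading 83.6°, groundspeed 248.5 kt
Leg 2: desired track 309.3°; wind correction -1.6° → command heading 307.7°, groundspeed 232.1 kt
Leg 3: desired track 243.6°; wind correction +0.8° → command heading 244.4°, groundspeed 229.9 kt
Leg 4: desired track 161.0°; wind correction +2.2° → command heading 163.2°, groundspeed 240.8 kt
Leg 5: desired track 163.5°; wind correction +2.3° → command heading 165.8°, groundspeed 240.4 kt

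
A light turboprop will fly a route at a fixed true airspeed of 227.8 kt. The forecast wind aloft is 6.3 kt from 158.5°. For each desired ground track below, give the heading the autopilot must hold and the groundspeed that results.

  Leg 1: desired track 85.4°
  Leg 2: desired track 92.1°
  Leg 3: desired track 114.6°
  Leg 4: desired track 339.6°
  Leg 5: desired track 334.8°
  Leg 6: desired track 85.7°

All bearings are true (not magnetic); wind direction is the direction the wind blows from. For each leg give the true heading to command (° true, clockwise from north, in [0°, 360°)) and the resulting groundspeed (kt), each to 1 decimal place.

Leg 1: desired track 85.4°; wind correction +1.5° → command heading 86.9°, groundspeed 225.9 kt
Leg 2: desired track 92.1°; wind correction +1.5° → command heading 93.6°, groundspeed 225.2 kt
Leg 3: desired track 114.6°; wind correction +1.1° → command heading 115.7°, groundspeed 223.2 kt
Leg 4: desired track 339.6°; wind correction +0.0° → command heading 339.6°, groundspeed 234.1 kt
Leg 5: desired track 334.8°; wind correction -0.1° → command heading 334.7°, groundspeed 234.1 kt
Leg 6: desired track 85.7°; wind correction +1.5° → command heading 87.2°, groundspeed 225.9 kt

Leg 1: heading=86.9°, groundspeed=225.9 kt
Leg 2: heading=93.6°, groundspeed=225.2 kt
Leg 3: heading=115.7°, groundspeed=223.2 kt
Leg 4: heading=339.6°, groundspeed=234.1 kt
Leg 5: heading=334.7°, groundspeed=234.1 kt
Leg 6: heading=87.2°, groundspeed=225.9 kt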